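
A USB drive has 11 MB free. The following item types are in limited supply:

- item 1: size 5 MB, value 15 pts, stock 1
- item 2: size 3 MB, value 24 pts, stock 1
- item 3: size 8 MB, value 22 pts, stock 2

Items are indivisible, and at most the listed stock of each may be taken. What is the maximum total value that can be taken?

46 pts

Top feasible selections:
- 1×item 2 + 1×item 3: size 11, value 46
- 1×item 1 + 1×item 2: size 8, value 39
Best: 46 pts.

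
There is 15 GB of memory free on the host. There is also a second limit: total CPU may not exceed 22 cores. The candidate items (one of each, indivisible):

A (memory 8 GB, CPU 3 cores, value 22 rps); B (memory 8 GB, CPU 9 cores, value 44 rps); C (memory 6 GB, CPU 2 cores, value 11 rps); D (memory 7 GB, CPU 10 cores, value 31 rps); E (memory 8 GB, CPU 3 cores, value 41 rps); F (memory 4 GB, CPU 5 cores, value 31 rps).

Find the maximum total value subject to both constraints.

75 rps

Feasible sets respecting both limits:
- B+D: memory 15, CPU 19, value 75
- B+F: memory 12, CPU 14, value 75
- D+E: memory 15, CPU 13, value 72
- E+F: memory 12, CPU 8, value 72
Best: 75 rps.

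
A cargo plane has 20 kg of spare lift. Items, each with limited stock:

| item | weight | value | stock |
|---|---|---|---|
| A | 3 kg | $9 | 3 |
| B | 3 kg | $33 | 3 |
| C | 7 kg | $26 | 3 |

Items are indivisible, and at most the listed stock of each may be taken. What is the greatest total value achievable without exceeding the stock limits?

Top feasible selections:
- 1×A + 3×B + 1×C: weight 19, value 134
- 3×A + 3×B: weight 18, value 126
Best: $134.

$134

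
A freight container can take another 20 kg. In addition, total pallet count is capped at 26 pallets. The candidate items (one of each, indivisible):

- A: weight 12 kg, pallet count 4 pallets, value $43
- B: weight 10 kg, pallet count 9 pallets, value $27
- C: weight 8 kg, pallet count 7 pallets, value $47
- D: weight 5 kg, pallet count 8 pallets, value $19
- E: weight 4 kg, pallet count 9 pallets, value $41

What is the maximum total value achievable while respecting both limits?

$107

Feasible sets respecting both limits:
- C+D+E: weight 17, pallet count 24, value 107
- A+C: weight 20, pallet count 11, value 90
- C+E: weight 12, pallet count 16, value 88
- B+D+E: weight 19, pallet count 26, value 87
Best: $107.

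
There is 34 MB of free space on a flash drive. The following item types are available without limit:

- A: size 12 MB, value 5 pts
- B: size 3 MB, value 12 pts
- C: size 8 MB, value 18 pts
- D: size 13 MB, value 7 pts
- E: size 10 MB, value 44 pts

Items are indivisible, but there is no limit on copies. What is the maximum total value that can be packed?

144 pts

Best value-per-unit is E at 44/10; filling with it alone gives 3×44 = 132.
Optimal mix: 1×B + 3×E → size 33, value 144.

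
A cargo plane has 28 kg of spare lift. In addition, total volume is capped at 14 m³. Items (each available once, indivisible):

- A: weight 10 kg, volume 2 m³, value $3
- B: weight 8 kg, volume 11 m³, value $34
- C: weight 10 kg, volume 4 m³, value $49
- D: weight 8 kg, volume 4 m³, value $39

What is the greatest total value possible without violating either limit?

$91

Feasible sets respecting both limits:
- A+C+D: weight 28, volume 10, value 91
- C+D: weight 18, volume 8, value 88
- A+C: weight 20, volume 6, value 52
- C: weight 10, volume 4, value 49
Best: $91.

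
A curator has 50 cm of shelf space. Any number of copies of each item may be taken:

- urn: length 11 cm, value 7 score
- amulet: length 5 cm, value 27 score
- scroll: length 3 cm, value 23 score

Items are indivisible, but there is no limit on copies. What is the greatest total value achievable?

372 score

Best value-per-unit is scroll at 23/3; filling with it alone gives 16×23 = 368.
Optimal mix: 1×amulet + 15×scroll → length 50, value 372.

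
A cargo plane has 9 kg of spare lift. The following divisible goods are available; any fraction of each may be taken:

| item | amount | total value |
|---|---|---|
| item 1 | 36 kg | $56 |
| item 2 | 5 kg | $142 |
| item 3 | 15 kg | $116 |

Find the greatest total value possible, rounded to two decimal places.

172.93

Take in order of value per unit:
- item 2 (142/5 per unit): all 5 → value 142, running total 142.00
- item 3 (116/15 per unit): 4 of 15 → value 4×116/15 = 30.9333, running total 172.93
Total 172.93.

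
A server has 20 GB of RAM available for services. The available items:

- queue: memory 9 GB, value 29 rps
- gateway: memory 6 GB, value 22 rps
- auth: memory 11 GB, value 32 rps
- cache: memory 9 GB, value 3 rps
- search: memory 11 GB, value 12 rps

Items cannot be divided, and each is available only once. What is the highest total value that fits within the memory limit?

61 rps

Check high-value combinations within 20 GB:
- queue+auth: memory 9+11=20, value 29+32=61
- gateway+auth: memory 6+11=17, value 22+32=54
- queue+gateway: memory 9+6=15, value 29+22=51
- queue+search: memory 9+11=20, value 29+12=41
- auth+cache: memory 11+9=20, value 32+3=35
Best: 61 rps.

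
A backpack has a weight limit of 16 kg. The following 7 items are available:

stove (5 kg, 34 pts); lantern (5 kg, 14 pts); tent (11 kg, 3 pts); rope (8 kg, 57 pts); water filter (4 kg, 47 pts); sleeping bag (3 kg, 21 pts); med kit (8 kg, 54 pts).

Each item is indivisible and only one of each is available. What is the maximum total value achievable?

125 pts

Check high-value combinations within 16 kg:
- rope+water filter+sleeping bag: weight 8+4+3=15, value 57+47+21=125
- water filter+sleeping bag+med kit: weight 4+3+8=15, value 47+21+54=122
- stove+rope+sleeping bag: weight 5+8+3=16, value 34+57+21=112
- rope+med kit: weight 8+8=16, value 57+54=111
- stove+sleeping bag+med kit: weight 5+3+8=16, value 34+21+54=109
Best: 125 pts.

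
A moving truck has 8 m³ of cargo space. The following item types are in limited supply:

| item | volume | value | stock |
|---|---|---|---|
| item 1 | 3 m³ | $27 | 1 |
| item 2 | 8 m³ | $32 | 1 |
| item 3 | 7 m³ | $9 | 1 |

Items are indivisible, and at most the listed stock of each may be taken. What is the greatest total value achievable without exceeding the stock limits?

$32

Best selections within volume 8 and stock limits:
- 1×item 2: volume 8, value 32
- 1×item 1: volume 3, value 27
- 1×item 3: volume 7, value 9
Best: $32.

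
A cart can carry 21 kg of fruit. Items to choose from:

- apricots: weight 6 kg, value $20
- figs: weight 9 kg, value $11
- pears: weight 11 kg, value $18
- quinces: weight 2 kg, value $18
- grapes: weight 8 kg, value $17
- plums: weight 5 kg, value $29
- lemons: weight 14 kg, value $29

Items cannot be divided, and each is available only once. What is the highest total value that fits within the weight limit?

$84

Check high-value combinations within 21 kg:
- apricots+quinces+grapes+plums: weight 6+2+8+5=21, value 20+18+17+29=84
- quinces+plums+lemons: weight 2+5+14=21, value 18+29+29=76
- apricots+quinces+plums: weight 6+2+5=13, value 20+18+29=67
- apricots+grapes+plums: weight 6+8+5=19, value 20+17+29=66
- pears+quinces+plums: weight 11+2+5=18, value 18+18+29=65
Best: $84.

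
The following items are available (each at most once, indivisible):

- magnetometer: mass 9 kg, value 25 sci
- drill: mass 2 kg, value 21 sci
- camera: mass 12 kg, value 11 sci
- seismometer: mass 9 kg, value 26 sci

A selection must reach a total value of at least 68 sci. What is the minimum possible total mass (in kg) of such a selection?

20

Subsets with value ≥ 68, sorted by total mass:
- magnetometer+drill+seismometer: mass 20, value 72
- magnetometer+drill+camera+seismometer: mass 32, value 83
Minimum mass: 20 kg.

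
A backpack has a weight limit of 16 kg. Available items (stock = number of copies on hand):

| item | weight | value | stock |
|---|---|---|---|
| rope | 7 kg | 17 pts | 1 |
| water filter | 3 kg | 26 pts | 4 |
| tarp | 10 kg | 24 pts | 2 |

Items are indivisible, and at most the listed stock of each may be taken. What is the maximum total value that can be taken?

Top feasible selections:
- 4×water filter: weight 12, value 104
- 1×rope + 3×water filter: weight 16, value 95
Best: 104 pts.

104 pts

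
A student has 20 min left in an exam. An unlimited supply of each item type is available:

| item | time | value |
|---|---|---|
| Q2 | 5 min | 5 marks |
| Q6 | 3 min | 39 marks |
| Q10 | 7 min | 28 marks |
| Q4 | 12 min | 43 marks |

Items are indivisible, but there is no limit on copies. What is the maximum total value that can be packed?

234 marks

Best value-per-unit is Q6 at 39/3, and filling with it alone uses time 6×3=18. No mix of the others beats 6×39 = 234.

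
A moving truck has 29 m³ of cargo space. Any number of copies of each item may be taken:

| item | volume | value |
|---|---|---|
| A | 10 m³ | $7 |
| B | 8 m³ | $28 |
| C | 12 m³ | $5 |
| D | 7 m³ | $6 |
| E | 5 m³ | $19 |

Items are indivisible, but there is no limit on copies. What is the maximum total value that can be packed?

$104

Best value-per-unit is E at 19/5; filling with it alone gives 5×19 = 95.
Optimal mix: 1×B + 4×E → volume 28, value 104.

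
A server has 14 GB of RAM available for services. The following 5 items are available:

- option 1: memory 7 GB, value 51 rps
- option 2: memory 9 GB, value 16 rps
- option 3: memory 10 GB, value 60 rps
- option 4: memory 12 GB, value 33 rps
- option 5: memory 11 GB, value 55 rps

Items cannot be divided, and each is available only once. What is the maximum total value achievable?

60 rps

Check high-value combinations within 14 GB:
- option 3: memory 10, value 60
- option 5: memory 11, value 55
- option 1: memory 7, value 51
- option 4: memory 12, value 33
Best: 60 rps.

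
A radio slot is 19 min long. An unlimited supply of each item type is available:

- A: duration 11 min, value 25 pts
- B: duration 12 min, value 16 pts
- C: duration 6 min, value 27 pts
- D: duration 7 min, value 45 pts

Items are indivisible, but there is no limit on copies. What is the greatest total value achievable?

Best value-per-unit is D at 45/7; filling with it alone gives 2×45 = 90.
Optimal mix: 2×C + 1×D → duration 19, value 99.

99 pts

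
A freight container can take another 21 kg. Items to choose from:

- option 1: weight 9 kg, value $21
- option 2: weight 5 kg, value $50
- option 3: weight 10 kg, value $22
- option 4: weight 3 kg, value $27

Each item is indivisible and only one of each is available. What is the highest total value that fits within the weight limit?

Check high-value combinations within 21 kg:
- option 2+option 3+option 4: weight 5+10+3=18, value 50+22+27=99
- option 1+option 2+option 4: weight 9+5+3=17, value 21+50+27=98
- option 2+option 4: weight 5+3=8, value 50+27=77
- option 2+option 3: weight 5+10=15, value 50+22=72
- option 1+option 2: weight 9+5=14, value 21+50=71
Best: $99.

$99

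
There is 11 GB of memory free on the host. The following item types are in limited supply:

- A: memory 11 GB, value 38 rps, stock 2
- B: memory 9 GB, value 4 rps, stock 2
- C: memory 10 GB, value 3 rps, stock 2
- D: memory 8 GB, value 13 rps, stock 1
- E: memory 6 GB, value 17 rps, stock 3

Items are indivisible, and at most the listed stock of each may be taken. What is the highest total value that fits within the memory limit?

38 rps

Top feasible selections:
- 1×A: memory 11, value 38
- 1×E: memory 6, value 17
Best: 38 rps.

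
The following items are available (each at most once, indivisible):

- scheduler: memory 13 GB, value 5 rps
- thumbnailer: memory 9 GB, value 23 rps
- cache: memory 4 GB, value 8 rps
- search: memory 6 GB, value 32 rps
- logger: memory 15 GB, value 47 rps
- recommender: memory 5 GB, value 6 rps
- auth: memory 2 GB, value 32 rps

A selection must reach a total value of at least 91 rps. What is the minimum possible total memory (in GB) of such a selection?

21

Subsets with value ≥ 91, sorted by total memory:
- thumbnailer+cache+search+auth: memory 21, value 95
- thumbnailer+search+recommender+auth: memory 22, value 93
Minimum memory: 21 GB.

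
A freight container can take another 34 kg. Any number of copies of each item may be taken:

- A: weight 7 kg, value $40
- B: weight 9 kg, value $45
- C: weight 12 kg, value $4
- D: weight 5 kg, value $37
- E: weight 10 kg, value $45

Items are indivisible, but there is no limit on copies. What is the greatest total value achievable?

$230

Best value-per-unit is D at 37/5; filling with it alone gives 6×37 = 222.
Optimal mix: 1×B + 5×D → weight 34, value 230.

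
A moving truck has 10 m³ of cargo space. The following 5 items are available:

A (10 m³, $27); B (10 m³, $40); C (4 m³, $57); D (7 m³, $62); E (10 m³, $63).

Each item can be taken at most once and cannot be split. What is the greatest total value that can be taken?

Check high-value combinations within 10 m³:
- E: volume 10, value 63
- D: volume 7, value 62
- C: volume 4, value 57
- B: volume 10, value 40
Best: $63.

$63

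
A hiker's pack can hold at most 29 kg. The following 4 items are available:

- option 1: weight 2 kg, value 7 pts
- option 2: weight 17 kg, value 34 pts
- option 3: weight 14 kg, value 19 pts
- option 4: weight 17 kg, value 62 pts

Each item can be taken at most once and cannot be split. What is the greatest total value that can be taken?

69 pts

Check high-value combinations within 29 kg:
- option 1+option 4: weight 2+17=19, value 7+62=69
- option 4: weight 17, value 62
- option 1+option 2: weight 2+17=19, value 7+34=41
Best: 69 pts.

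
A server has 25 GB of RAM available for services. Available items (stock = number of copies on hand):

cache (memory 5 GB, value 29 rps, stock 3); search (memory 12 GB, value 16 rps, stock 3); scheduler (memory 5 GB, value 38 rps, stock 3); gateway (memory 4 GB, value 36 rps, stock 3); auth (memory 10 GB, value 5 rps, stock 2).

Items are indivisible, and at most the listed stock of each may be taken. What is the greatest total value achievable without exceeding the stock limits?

Best selections within memory 25 and stock limits:
- 3×scheduler + 2×gateway: memory 23, value 186
- 2×scheduler + 3×gateway: memory 22, value 184
- 1×cache + 3×scheduler + 1×gateway: memory 24, value 179
Best: 186 rps.

186 rps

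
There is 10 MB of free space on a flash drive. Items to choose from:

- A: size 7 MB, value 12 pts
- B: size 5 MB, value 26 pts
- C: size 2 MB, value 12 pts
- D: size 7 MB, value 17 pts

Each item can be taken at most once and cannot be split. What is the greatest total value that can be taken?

Check high-value combinations within 10 MB:
- B+C: size 5+2=7, value 26+12=38
- C+D: size 2+7=9, value 12+17=29
- B: size 5, value 26
- A+C: size 7+2=9, value 12+12=24
Best: 38 pts.

38 pts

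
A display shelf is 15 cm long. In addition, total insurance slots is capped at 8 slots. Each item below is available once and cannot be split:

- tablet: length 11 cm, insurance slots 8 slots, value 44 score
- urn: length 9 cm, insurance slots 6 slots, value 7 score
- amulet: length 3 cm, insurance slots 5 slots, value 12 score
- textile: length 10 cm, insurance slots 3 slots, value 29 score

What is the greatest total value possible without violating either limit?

44 score

Feasible sets respecting both limits:
- tablet: length 11, insurance slots 8, value 44
- amulet+textile: length 13, insurance slots 8, value 41
- textile: length 10, insurance slots 3, value 29
- amulet: length 3, insurance slots 5, value 12
Best: 44 score.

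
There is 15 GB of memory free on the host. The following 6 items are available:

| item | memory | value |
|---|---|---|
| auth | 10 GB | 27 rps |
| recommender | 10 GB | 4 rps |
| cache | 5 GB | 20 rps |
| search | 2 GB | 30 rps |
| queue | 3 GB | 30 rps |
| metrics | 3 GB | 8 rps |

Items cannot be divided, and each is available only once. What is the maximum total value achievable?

Check high-value combinations within 15 GB:
- cache+search+queue+metrics: memory 5+2+3+3=13, value 20+30+30+8=88
- auth+search+queue: memory 10+2+3=15, value 27+30+30=87
- cache+search+queue: memory 5+2+3=10, value 20+30+30=80
- search+queue+metrics: memory 2+3+3=8, value 30+30+8=68
Best: 88 rps.

88 rps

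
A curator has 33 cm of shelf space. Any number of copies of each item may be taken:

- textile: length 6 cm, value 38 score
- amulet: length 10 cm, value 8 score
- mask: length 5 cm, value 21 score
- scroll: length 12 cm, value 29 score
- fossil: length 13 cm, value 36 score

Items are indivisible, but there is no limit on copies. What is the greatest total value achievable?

190 score

Best value-per-unit is textile at 38/6, and filling with it alone uses length 5×6=30. No mix of the others beats 5×38 = 190.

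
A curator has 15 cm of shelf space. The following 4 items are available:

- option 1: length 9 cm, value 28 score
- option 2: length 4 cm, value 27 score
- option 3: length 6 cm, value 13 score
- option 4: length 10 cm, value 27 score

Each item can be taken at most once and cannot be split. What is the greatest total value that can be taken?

Check high-value combinations within 15 cm:
- option 1+option 2: length 9+4=13, value 28+27=55
- option 2+option 4: length 4+10=14, value 27+27=54
- option 1+option 3: length 9+6=15, value 28+13=41
- option 2+option 3: length 4+6=10, value 27+13=40
Best: 55 score.

55 score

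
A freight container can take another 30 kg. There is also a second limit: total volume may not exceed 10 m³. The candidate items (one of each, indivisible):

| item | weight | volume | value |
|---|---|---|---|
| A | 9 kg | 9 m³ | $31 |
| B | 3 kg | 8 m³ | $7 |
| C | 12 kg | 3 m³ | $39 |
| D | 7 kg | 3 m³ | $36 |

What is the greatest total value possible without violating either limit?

Feasible sets respecting both limits:
- C+D: weight 19, volume 6, value 75
- C: weight 12, volume 3, value 39
- D: weight 7, volume 3, value 36
- A: weight 9, volume 9, value 31
Best: $75.

$75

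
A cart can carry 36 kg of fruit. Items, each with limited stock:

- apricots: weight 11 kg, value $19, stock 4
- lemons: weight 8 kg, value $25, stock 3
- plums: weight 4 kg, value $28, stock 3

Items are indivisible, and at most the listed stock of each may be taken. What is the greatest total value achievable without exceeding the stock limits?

Best selections within weight 36 and stock limits:
- 3×lemons + 3×plums: weight 36, value 159
- 2×lemons + 3×plums: weight 28, value 134
Best: $159.

$159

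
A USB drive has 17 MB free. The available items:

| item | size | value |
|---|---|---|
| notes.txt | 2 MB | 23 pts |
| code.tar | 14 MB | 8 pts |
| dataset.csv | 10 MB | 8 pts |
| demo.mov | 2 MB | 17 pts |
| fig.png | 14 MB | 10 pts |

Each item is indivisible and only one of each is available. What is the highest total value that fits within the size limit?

This is a 0/1 knapsack; check combinations near the capacity.
- notes.txt+dataset.csv+demo.mov: size 2+10+2=14, value 23+8+17=48
- notes.txt+demo.mov: size 2+2=4, value 23+17=40
- notes.txt+fig.png: size 2+14=16, value 23+10=33
- notes.txt+dataset.csv: size 2+10=12, value 23+8=31
- notes.txt+code.tar: size 2+14=16, value 23+8=31
Best: 48 pts.

48 pts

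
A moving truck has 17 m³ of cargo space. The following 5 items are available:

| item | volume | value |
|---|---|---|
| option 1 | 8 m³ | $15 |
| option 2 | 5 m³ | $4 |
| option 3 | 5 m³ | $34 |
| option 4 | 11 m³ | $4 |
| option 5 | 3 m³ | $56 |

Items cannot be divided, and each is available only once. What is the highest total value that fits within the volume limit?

$105

Check high-value combinations within 17 m³:
- option 1+option 3+option 5: volume 8+5+3=16, value 15+34+56=105
- option 2+option 3+option 5: volume 5+5+3=13, value 4+34+56=94
- option 3+option 5: volume 5+3=8, value 34+56=90
Best: $105.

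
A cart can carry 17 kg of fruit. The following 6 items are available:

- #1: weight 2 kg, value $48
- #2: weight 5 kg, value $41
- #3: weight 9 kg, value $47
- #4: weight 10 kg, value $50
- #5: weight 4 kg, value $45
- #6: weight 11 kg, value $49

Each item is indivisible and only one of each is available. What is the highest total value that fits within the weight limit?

$143

This is a 0/1 knapsack; check combinations near the capacity.
- #1+#4+#5: weight 2+10+4=16, value 48+50+45=143
- #1+#5+#6: weight 2+4+11=17, value 48+45+49=142
- #1+#3+#5: weight 2+9+4=15, value 48+47+45=140
Best: $143.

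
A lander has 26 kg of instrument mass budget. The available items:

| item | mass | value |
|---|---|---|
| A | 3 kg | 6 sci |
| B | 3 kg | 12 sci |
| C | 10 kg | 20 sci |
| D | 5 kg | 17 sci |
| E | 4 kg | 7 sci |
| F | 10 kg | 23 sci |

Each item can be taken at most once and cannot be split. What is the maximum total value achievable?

65 sci

Check high-value combinations within 26 kg:
- A+B+D+E+F: mass 3+3+5+4+10=25, value 6+12+17+7+23=65
- A+B+C+D+E: mass 3+3+10+5+4=25, value 6+12+20+17+7=62
- A+B+C+F: mass 3+3+10+10=26, value 6+12+20+23=61
- C+D+F: mass 10+5+10=25, value 20+17+23=60
Best: 65 sci.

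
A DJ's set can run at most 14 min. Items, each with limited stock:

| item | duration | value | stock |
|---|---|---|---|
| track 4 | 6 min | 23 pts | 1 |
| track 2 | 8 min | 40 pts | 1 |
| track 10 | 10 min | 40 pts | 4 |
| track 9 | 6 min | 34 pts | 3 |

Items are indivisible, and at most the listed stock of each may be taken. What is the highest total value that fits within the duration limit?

74 pts

Top feasible selections:
- 1×track 2 + 1×track 9: duration 14, value 74
- 2×track 9: duration 12, value 68
Best: 74 pts.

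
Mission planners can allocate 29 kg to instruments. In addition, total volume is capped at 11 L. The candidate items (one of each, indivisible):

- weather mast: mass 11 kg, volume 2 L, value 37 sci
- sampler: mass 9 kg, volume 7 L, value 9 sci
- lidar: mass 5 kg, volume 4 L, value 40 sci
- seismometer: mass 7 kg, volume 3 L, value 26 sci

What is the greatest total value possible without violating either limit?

103 sci

Feasible sets respecting both limits:
- weather mast+lidar+seismometer: mass 23, volume 9, value 103
- weather mast+lidar: mass 16, volume 6, value 77
- lidar+seismometer: mass 12, volume 7, value 66
Best: 103 sci.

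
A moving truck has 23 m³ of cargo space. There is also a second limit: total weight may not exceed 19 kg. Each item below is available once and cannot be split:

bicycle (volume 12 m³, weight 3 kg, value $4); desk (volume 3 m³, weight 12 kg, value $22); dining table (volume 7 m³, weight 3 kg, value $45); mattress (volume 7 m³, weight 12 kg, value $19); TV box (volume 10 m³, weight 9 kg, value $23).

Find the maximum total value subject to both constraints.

Feasible sets respecting both limits:
- bicycle+desk+dining table: volume 22, weight 18, value 71
- dining table+TV box: volume 17, weight 12, value 68
- desk+dining table: volume 10, weight 15, value 67
Best: $71.

$71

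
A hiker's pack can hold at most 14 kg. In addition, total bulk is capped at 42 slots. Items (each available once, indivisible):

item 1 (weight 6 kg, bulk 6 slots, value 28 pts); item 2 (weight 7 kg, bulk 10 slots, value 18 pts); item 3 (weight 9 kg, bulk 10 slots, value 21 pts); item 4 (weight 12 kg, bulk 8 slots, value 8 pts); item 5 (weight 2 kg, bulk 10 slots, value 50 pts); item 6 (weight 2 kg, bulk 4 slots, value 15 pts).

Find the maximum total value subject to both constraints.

93 pts

Feasible sets respecting both limits:
- item 1+item 5+item 6: weight 10, bulk 20, value 93
- item 3+item 5+item 6: weight 13, bulk 24, value 86
- item 2+item 5+item 6: weight 11, bulk 24, value 83
- item 1+item 5: weight 8, bulk 16, value 78
Best: 93 pts.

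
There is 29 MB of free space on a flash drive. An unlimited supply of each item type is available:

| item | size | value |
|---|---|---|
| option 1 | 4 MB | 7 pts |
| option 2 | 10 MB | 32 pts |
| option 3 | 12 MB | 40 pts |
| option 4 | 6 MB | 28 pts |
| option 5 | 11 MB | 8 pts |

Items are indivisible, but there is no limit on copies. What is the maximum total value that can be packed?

119 pts

Best value-per-unit is option 4 at 28/6; filling with it alone gives 4×28 = 112.
Optimal mix: 1×option 1 + 4×option 4 → size 28, value 119.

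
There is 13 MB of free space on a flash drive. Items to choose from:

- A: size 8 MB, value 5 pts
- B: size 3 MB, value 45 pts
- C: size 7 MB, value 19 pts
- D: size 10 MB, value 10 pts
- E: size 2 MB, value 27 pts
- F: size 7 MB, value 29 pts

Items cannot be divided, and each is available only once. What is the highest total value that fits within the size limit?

101 pts

This is a 0/1 knapsack; check combinations near the capacity.
- B+E+F: size 3+2+7=12, value 45+27+29=101
- B+C+E: size 3+7+2=12, value 45+19+27=91
- A+B+E: size 8+3+2=13, value 5+45+27=77
Best: 101 pts.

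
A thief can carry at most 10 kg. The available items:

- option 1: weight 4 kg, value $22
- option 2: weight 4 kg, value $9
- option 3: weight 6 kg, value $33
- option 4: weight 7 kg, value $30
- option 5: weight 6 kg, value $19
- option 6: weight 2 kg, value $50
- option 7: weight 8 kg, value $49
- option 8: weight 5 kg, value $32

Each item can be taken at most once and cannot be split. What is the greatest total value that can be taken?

Check high-value combinations within 10 kg:
- option 6+option 7: weight 2+8=10, value 50+49=99
- option 3+option 6: weight 6+2=8, value 33+50=83
- option 6+option 8: weight 2+5=7, value 50+32=82
- option 1+option 2+option 6: weight 4+4+2=10, value 22+9+50=81
- option 4+option 6: weight 7+2=9, value 30+50=80
Best: $99.

$99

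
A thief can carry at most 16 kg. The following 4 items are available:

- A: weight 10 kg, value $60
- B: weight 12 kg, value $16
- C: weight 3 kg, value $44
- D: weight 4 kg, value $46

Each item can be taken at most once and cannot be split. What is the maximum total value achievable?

Check high-value combinations within 16 kg:
- A+D: weight 10+4=14, value 60+46=106
- A+C: weight 10+3=13, value 60+44=104
- C+D: weight 3+4=7, value 44+46=90
Best: $106.

$106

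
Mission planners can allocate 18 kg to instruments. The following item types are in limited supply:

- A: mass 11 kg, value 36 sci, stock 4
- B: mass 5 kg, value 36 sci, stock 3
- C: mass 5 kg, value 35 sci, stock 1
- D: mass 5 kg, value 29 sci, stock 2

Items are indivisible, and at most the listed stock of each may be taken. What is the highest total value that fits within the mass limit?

Best selections within mass 18 and stock limits:
- 3×B: mass 15, value 108
- 2×B + 1×C: mass 15, value 107
- 2×B + 1×D: mass 15, value 101
Best: 108 sci.

108 sci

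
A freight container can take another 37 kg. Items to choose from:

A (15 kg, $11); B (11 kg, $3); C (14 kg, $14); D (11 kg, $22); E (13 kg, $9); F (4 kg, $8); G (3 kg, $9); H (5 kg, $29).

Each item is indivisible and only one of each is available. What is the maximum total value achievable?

Check high-value combinations within 37 kg:
- C+D+F+G+H: weight 14+11+4+3+5=37, value 14+22+8+9+29=82
- D+E+F+G+H: weight 11+13+4+3+5=36, value 22+9+8+9+29=77
- C+D+G+H: weight 14+11+3+5=33, value 14+22+9+29=74
Best: $82.

$82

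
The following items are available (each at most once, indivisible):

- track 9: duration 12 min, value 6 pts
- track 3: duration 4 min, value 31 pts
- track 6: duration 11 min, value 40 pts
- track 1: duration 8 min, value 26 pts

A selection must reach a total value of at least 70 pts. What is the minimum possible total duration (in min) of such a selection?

15

Subsets with value ≥ 70, sorted by total duration:
- track 3+track 6: duration 15, value 71
- track 3+track 6+track 1: duration 23, value 97
Minimum duration: 15 min.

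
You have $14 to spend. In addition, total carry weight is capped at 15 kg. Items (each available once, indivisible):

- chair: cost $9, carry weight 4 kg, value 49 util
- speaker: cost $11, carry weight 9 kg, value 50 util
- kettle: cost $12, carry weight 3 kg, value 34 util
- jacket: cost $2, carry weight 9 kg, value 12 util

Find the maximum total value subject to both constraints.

61 util

Feasible sets respecting both limits:
- chair+jacket: cost 11, carry weight 13, value 61
- speaker: cost 11, carry weight 9, value 50
- chair: cost 9, carry weight 4, value 49
- kettle+jacket: cost 14, carry weight 12, value 46
Best: 61 util.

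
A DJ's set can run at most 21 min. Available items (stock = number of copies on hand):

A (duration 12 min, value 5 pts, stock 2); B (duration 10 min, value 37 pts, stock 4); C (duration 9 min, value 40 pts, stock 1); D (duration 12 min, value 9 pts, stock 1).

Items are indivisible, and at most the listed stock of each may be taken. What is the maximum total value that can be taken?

Best selections within duration 21 and stock limits:
- 1×B + 1×C: duration 19, value 77
- 2×B: duration 20, value 74
- 1×C + 1×D: duration 21, value 49
Best: 77 pts.

77 pts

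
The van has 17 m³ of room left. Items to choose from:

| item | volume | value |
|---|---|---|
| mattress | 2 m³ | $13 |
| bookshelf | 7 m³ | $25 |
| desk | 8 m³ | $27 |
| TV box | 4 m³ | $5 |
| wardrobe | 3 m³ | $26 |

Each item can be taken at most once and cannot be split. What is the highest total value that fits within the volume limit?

Check high-value combinations within 17 m³:
- mattress+desk+TV box+wardrobe: volume 2+8+4+3=17, value 13+27+5+26=71
- mattress+bookshelf+TV box+wardrobe: volume 2+7+4+3=16, value 13+25+5+26=69
- mattress+desk+wardrobe: volume 2+8+3=13, value 13+27+26=66
- mattress+bookshelf+desk: volume 2+7+8=17, value 13+25+27=65
Best: $71.

$71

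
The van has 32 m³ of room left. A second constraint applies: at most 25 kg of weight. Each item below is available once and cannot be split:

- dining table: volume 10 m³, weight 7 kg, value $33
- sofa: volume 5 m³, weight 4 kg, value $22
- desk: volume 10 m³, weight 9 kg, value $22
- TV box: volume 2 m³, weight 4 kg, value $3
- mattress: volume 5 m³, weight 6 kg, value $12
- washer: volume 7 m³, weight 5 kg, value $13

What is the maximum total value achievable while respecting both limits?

Feasible sets respecting both limits:
- dining table+sofa+desk+washer: volume 32, weight 25, value 90
- dining table+sofa+desk+TV box: volume 27, weight 24, value 80
- dining table+sofa+mattress+washer: volume 27, weight 22, value 80
- dining table+sofa+desk: volume 25, weight 20, value 77
Best: $90.

$90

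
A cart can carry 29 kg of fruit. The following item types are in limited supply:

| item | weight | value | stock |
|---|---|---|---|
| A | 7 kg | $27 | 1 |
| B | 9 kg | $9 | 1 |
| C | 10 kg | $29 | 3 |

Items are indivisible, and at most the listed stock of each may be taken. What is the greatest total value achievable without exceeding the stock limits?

$85

Best selections within weight 29 and stock limits:
- 1×A + 2×C: weight 27, value 85
- 1×B + 2×C: weight 29, value 67
- 1×A + 1×B + 1×C: weight 26, value 65
Best: $85.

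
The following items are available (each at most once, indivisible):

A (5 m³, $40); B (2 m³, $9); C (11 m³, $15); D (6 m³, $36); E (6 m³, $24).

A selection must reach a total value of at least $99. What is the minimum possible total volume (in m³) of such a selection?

Subsets with value ≥ 99, sorted by total volume:
- A+D+E: volume 17, value 100
- A+B+D+E: volume 19, value 109
- A+B+C+D: volume 24, value 100
Minimum volume: 17 m³.

17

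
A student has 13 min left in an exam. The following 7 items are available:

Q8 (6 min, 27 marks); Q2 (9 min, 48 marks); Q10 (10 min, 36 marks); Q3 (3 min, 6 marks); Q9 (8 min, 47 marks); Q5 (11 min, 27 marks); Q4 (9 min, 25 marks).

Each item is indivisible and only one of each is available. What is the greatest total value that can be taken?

54 marks

Check high-value combinations within 13 min:
- Q2+Q3: time 9+3=12, value 48+6=54
- Q3+Q9: time 3+8=11, value 6+47=53
- Q2: time 9, value 48
- Q9: time 8, value 47
- Q10+Q3: time 10+3=13, value 36+6=42
Best: 54 marks.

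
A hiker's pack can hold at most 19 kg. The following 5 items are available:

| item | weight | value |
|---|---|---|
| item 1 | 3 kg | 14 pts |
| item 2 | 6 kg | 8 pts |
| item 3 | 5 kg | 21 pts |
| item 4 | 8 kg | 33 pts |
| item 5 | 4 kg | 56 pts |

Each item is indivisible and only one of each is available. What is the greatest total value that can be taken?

This is a 0/1 knapsack; check combinations near the capacity.
- item 3+item 4+item 5: weight 5+8+4=17, value 21+33+56=110
- item 1+item 4+item 5: weight 3+8+4=15, value 14+33+56=103
- item 1+item 2+item 3+item 5: weight 3+6+5+4=18, value 14+8+21+56=99
Best: 110 pts.

110 pts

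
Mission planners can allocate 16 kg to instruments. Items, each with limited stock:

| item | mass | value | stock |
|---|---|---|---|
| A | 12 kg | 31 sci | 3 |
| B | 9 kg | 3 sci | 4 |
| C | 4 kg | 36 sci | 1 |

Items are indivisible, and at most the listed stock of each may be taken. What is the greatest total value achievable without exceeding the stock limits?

67 sci

Best selections within mass 16 and stock limits:
- 1×A + 1×C: mass 16, value 67
- 1×B + 1×C: mass 13, value 39
Best: 67 sci.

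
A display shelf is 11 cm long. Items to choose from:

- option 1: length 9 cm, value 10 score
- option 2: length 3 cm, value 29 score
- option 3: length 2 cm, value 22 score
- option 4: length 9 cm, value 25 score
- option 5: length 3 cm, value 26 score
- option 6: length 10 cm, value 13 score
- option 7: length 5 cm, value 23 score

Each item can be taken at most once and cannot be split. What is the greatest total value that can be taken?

Check high-value combinations within 11 cm:
- option 2+option 5+option 7: length 3+3+5=11, value 29+26+23=78
- option 2+option 3+option 5: length 3+2+3=8, value 29+22+26=77
- option 2+option 3+option 7: length 3+2+5=10, value 29+22+23=74
- option 3+option 5+option 7: length 2+3+5=10, value 22+26+23=71
- option 2+option 5: length 3+3=6, value 29+26=55
Best: 78 score.

78 score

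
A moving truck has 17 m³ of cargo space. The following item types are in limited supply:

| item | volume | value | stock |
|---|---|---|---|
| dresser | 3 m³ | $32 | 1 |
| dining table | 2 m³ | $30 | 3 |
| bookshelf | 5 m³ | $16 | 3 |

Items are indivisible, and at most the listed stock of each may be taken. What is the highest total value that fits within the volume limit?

$138

Top feasible selections:
- 1×dresser + 3×dining table + 1×bookshelf: volume 14, value 138
- 1×dresser + 2×dining table + 2×bookshelf: volume 17, value 124
- 1×dresser + 3×dining table: volume 9, value 122
Best: $138.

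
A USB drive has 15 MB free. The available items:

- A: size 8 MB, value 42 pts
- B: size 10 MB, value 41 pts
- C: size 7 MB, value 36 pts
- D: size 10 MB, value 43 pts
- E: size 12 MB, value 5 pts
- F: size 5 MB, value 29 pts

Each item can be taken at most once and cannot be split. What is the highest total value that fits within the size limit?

This is a 0/1 knapsack; check combinations near the capacity.
- A+C: size 8+7=15, value 42+36=78
- D+F: size 10+5=15, value 43+29=72
- A+F: size 8+5=13, value 42+29=71
- B+F: size 10+5=15, value 41+29=70
Best: 78 pts.

78 pts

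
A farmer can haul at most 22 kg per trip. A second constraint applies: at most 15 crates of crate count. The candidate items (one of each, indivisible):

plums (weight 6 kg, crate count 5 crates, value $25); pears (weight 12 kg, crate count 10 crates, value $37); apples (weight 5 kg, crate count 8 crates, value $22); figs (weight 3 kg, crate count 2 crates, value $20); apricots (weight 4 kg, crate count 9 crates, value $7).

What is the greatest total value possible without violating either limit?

Feasible sets respecting both limits:
- plums+apples+figs: weight 14, crate count 15, value 67
- plums+pears: weight 18, crate count 15, value 62
- pears+figs: weight 15, crate count 12, value 57
- plums+apples: weight 11, crate count 13, value 47
Best: $67.

$67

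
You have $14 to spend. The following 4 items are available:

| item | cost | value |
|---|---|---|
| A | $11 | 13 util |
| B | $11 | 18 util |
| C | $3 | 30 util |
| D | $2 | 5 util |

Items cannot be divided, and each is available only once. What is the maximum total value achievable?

Check high-value combinations within $14:
- B+C: cost 11+3=14, value 18+30=48
- A+C: cost 11+3=14, value 13+30=43
- C+D: cost 3+2=5, value 30+5=35
- C: cost 3, value 30
Best: 48 util.

48 util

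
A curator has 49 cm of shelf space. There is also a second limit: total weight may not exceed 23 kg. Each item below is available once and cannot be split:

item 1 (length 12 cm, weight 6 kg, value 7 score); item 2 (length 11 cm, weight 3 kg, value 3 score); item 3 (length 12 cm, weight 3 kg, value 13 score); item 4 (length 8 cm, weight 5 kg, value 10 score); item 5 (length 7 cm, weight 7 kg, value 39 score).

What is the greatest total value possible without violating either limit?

Feasible sets respecting both limits:
- item 1+item 3+item 4+item 5: length 39, weight 21, value 69
- item 2+item 3+item 4+item 5: length 38, weight 18, value 65
- item 1+item 2+item 3+item 5: length 42, weight 19, value 62
Best: 69 score.

69 score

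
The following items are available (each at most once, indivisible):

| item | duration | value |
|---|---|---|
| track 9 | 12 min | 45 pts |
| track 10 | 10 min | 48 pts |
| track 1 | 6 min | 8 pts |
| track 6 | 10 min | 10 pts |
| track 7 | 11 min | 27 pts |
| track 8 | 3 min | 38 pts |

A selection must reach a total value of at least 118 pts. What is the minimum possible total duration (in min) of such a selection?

Subsets with value ≥ 118, sorted by total duration:
- track 9+track 10+track 8: duration 25, value 131
- track 10+track 1+track 7+track 8: duration 30, value 121
- track 9+track 10+track 1+track 8: duration 31, value 139
- track 9+track 1+track 7+track 8: duration 32, value 118
Minimum duration: 25 min.

25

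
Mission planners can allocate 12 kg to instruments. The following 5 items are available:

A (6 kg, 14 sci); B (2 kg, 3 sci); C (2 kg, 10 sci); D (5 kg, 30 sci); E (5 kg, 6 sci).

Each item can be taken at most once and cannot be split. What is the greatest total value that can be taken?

46 sci

This is a 0/1 knapsack; check combinations near the capacity.
- C+D+E: mass 2+5+5=12, value 10+30+6=46
- A+D: mass 6+5=11, value 14+30=44
- B+C+D: mass 2+2+5=9, value 3+10+30=43
- C+D: mass 2+5=7, value 10+30=40
Best: 46 sci.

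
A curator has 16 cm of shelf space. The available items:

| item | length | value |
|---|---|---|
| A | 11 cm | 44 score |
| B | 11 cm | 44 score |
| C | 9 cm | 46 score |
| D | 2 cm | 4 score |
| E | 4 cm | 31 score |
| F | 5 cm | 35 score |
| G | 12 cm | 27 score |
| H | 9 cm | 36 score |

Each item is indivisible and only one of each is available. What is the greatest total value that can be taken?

85 score

Check high-value combinations within 16 cm:
- C+D+F: length 9+2+5=16, value 46+4+35=85
- C+F: length 9+5=14, value 46+35=81
- C+D+E: length 9+2+4=15, value 46+4+31=81
Best: 85 score.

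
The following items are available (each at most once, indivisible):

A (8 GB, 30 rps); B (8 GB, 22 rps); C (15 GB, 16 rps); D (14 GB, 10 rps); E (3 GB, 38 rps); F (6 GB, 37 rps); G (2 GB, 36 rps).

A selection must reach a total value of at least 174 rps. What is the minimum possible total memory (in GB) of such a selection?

Subsets with value ≥ 174, sorted by total memory:
- A+B+C+E+F+G: memory 42, value 179
- A+B+C+D+E+F+G: memory 56, value 189
Minimum memory: 42 GB.

42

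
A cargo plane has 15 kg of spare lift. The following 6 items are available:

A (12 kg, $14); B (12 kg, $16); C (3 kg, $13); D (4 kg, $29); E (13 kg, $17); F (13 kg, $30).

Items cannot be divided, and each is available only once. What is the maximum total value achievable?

Check high-value combinations within 15 kg:
- C+D: weight 3+4=7, value 13+29=42
- F: weight 13, value 30
- D: weight 4, value 29
- B+C: weight 12+3=15, value 16+13=29
Best: $42.

$42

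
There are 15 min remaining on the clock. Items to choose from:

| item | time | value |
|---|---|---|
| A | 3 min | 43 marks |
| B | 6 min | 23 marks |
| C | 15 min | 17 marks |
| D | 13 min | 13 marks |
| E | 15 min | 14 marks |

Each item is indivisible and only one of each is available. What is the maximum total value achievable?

Check high-value combinations within 15 min:
- A+B: time 3+6=9, value 43+23=66
- A: time 3, value 43
- B: time 6, value 23
- C: time 15, value 17
- E: time 15, value 14
Best: 66 marks.

66 marks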